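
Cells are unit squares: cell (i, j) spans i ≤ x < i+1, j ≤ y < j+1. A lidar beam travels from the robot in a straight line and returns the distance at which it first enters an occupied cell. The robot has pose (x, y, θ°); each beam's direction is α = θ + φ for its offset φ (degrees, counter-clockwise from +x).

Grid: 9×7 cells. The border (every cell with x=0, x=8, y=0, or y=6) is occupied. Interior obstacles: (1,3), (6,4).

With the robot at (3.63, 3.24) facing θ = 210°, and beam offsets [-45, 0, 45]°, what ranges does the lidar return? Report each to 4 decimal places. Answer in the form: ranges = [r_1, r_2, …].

ranges = [1.6875, 3.0369, 2.3190]

beam 1: φ=-45°, α=165°
  d=(-0.9659,0.2588)  start (3,3)  tX=0.6522 tY=2.9364  stride 1/|dx|=1.0353 1/|dy|=3.8637
    cross x-line → (2,3), t=0.6522
    cross x-line → (1,3), t=1.6875 (wall)
  → r_1 = 1.6875
beam 2: φ=0°, α=210°
  d=(-0.8660,-0.5000)  start (3,3)  tX=0.7275 tY=0.4800  stride 1/|dx|=1.1547 1/|dy|=2.0000
    cross y-line → (3,2), t=0.4800
    cross x-line → (2,2), t=0.7275
    cross x-line → (1,2), t=1.8822
    cross y-line → (1,1), t=2.4800
    cross x-line → (0,1), t=3.0369 (wall)
  → r_2 = 3.0369
beam 3: φ=45°, α=255°
  d=(-0.2588,-0.9659)  start (3,3)  tX=2.4341 tY=0.2485  stride 1/|dx|=3.8637 1/|dy|=1.0353
    cross y-line → (3,2), t=0.2485
    cross y-line → (3,1), t=1.2837
    cross y-line → (3,0), t=2.3190 (wall)
  → r_3 = 2.3190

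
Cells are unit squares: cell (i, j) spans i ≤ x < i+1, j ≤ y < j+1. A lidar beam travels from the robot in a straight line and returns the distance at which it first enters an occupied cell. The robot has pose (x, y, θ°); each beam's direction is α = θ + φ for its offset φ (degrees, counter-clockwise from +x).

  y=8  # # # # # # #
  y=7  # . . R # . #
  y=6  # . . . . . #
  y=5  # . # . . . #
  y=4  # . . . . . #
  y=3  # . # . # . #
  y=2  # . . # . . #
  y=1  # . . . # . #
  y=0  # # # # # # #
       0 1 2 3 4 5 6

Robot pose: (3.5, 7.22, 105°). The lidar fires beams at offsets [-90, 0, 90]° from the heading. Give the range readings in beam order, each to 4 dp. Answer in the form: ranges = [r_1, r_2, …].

ranges = [0.5176, 0.8075, 2.5882]

beam 1: φ=-90°, α=15°
  dir = (cos 15°, sin 15°) = (0.9659, 0.2588); from cell (3,7)
  next x-line at t=0.5176, next y-line at t=3.0137; Δt_x=1.0353, Δt_y=3.8637
    x: enter (4,7) at t=0.5176 ← occupied
  → r_1 = 0.5176
beam 2: φ=0°, α=105°
  dir = (cos 105°, sin 105°) = (-0.2588, 0.9659); from cell (3,7)
  next x-line at t=1.9319, next y-line at t=0.8075; Δt_x=3.8637, Δt_y=1.0353
    y: enter (3,8) at t=0.8075 ← occupied
  → r_2 = 0.8075
beam 3: φ=90°, α=195°
  dir = (cos 195°, sin 195°) = (-0.9659, -0.2588); from cell (3,7)
  next x-line at t=0.5176, next y-line at t=0.8500; Δt_x=1.0353, Δt_y=3.8637
    x: enter (2,7) at t=0.5176
    y: enter (2,6) at t=0.8500
    x: enter (1,6) at t=1.5529
    x: enter (0,6) at t=2.5882 ← occupied
  → r_3 = 2.5882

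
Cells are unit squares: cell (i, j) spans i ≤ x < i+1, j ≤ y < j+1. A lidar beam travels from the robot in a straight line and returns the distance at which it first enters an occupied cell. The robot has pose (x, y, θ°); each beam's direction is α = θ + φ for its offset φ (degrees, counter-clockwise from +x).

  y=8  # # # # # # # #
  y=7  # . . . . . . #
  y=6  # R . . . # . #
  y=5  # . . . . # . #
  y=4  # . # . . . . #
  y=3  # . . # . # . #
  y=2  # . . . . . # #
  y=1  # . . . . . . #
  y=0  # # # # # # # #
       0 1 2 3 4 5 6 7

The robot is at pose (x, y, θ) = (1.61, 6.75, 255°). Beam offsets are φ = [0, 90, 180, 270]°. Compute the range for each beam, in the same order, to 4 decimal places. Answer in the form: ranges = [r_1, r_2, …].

ranges = [2.3569, 3.5096, 1.2941, 0.6315]

beam 1: φ=0°, α=255°
  dir = (cos 255°, sin 255°) = (-0.2588, -0.9659); from cell (1,6)
  next x-line at t=2.3569, next y-line at t=0.7765; Δt_x=3.8637, Δt_y=1.0353
    y: enter (1,5) at t=0.7765
    y: enter (1,4) at t=1.8117
    x: enter (0,4) at t=2.3569 ← occupied
  → r_1 = 2.3569
beam 2: φ=90°, α=345°
  dir = (cos 345°, sin 345°) = (0.9659, -0.2588); from cell (1,6)
  next x-line at t=0.4038, next y-line at t=2.8978; Δt_x=1.0353, Δt_y=3.8637
    x: enter (2,6) at t=0.4038
    x: enter (3,6) at t=1.4390
    x: enter (4,6) at t=2.4743
    y: enter (4,5) at t=2.8978
    x: enter (5,5) at t=3.5096 ← occupied
  → r_2 = 3.5096
beam 3: φ=180°, α=75°
  dir = (cos 75°, sin 75°) = (0.2588, 0.9659); from cell (1,6)
  next x-line at t=1.5068, next y-line at t=0.2588; Δt_x=3.8637, Δt_y=1.0353
    y: enter (1,7) at t=0.2588
    y: enter (1,8) at t=1.2941 ← occupied
  → r_3 = 1.2941
beam 4: φ=270°, α=165°
  dir = (cos 165°, sin 165°) = (-0.9659, 0.2588); from cell (1,6)
  next x-line at t=0.6315, next y-line at t=0.9659; Δt_x=1.0353, Δt_y=3.8637
    x: enter (0,6) at t=0.6315 ← occupied
  → r_4 = 0.6315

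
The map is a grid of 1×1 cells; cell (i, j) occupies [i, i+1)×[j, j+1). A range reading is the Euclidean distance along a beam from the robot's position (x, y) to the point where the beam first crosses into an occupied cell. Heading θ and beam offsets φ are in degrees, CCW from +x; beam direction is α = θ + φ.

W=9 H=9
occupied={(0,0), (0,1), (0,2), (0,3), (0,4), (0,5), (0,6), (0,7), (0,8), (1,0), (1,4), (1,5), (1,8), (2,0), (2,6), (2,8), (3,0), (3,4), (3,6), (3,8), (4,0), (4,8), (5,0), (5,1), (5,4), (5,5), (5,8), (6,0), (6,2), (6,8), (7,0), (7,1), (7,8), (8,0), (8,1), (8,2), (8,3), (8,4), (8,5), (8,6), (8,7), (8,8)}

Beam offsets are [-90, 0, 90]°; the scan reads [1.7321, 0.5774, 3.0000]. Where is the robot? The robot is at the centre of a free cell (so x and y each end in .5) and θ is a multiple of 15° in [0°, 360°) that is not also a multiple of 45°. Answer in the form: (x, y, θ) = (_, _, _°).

Candidates: 39 free-cell centres × 16 headings = 624 poses. Raycast each; keep the one whose scan matches to 4 dp.
  (1.5, 6.5, 210°): beam 1 = 1.0000 ≠ 1.7321 ✗
  (2.5, 1.5, 345°): beam 1 = 0.5176 ≠ 1.7321 ✗
  (7.5, 6.5, 285°): beam 1 = 1.9319 ≠ 1.7321 ✗
  (2.5, 2.5, 15°): beam 1 = 1.5529 ≠ 1.7321 ✗
  …
  (2.5, 4.5, 150°): r_1=1.7321, r_2=0.5774, r_3=3.0000 — all match ✓
Only this pose fits every beam.

(x, y, θ) = (2.5, 4.5, 150°)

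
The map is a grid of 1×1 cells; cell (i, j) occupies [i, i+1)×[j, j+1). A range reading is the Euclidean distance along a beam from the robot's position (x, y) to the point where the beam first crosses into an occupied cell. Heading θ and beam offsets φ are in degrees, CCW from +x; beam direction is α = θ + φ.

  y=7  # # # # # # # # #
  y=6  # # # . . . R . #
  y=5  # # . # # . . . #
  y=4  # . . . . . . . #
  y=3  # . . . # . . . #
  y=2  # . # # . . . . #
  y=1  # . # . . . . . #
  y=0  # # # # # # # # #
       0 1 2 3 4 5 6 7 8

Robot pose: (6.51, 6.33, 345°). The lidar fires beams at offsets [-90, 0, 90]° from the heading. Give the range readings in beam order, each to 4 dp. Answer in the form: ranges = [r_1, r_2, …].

ranges = [5.5180, 1.5426, 0.6936]

beam 1: φ=-90°, α=255°
  dir = (cos 255°, sin 255°) = (-0.2588, -0.9659); from cell (6,6)
  next x-line at t=1.9705, next y-line at t=0.3416; Δt_x=3.8637, Δt_y=1.0353
    y: enter (6,5) at t=0.3416
    y: enter (6,4) at t=1.3769
    x: enter (5,4) at t=1.9705
    y: enter (5,3) at t=2.4122
    y: enter (5,2) at t=3.4475
    y: enter (5,1) at t=4.4827
    y: enter (5,0) at t=5.5180 ← occupied
  → r_1 = 5.5180
beam 2: φ=0°, α=345°
  dir = (cos 345°, sin 345°) = (0.9659, -0.2588); from cell (6,6)
  next x-line at t=0.5073, next y-line at t=1.2750; Δt_x=1.0353, Δt_y=3.8637
    x: enter (7,6) at t=0.5073
    y: enter (7,5) at t=1.2750
    x: enter (8,5) at t=1.5426 ← occupied
  → r_2 = 1.5426
beam 3: φ=90°, α=75°
  dir = (cos 75°, sin 75°) = (0.2588, 0.9659); from cell (6,6)
  next x-line at t=1.8932, next y-line at t=0.6936; Δt_x=3.8637, Δt_y=1.0353
    y: enter (6,7) at t=0.6936 ← occupied
  → r_3 = 0.6936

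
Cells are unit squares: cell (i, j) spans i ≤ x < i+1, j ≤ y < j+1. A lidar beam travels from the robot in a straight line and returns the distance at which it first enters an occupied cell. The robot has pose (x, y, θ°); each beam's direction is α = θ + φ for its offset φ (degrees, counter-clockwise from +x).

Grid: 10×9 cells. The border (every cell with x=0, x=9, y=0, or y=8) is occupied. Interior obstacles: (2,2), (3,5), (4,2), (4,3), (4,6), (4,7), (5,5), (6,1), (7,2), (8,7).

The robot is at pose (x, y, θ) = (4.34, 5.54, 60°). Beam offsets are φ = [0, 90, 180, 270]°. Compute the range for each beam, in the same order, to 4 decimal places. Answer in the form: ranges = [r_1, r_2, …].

ranges = [0.5312, 0.3926, 2.9329, 0.7621]

beam 1: φ=0°, α=60°
  direction (0.5000, 0.8660); cell (4,5); t to first gridline: x 1.3200, y 0.5312 (then +2.0000 / +1.1547)
    (4,6) via y @ 0.5312  # hit
  → r_1 = 0.5312
beam 2: φ=90°, α=150°
  direction (-0.8660, 0.5000); cell (4,5); t to first gridline: x 0.3926, y 0.9200 (then +1.1547 / +2.0000)
    (3,5) via x @ 0.3926  # hit
  → r_2 = 0.3926
beam 3: φ=180°, α=240°
  direction (-0.5000, -0.8660); cell (4,5); t to first gridline: x 0.6800, y 0.6235 (then +2.0000 / +1.1547)
    (4,4) via y @ 0.6235
    (3,4) via x @ 0.6800
    (3,3) via y @ 1.7782
    (2,3) via x @ 2.6800
    (2,2) via y @ 2.9329  # hit
  → r_3 = 2.9329
beam 4: φ=270°, α=330°
  direction (0.8660, -0.5000); cell (4,5); t to first gridline: x 0.7621, y 1.0800 (then +1.1547 / +2.0000)
    (5,5) via x @ 0.7621  # hit
  → r_4 = 0.7621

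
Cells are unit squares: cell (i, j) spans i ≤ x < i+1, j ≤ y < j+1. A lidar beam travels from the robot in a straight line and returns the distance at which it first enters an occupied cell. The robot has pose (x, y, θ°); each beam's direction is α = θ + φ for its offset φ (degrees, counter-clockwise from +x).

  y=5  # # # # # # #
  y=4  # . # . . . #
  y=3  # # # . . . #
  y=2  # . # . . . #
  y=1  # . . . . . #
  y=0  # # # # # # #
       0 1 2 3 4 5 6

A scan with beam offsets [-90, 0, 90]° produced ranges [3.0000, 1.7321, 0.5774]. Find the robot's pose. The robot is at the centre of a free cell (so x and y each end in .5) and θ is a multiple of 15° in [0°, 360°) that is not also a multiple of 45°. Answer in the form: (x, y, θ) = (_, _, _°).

(x, y, θ) = (4.5, 1.5, 150°)

Candidates: 16 free-cell centres × 16 headings = 256 poses. Raycast each; keep the one whose scan matches to 4 dp.
  (4.5, 3.5, 300°): beam 1 = 1.7321 ≠ 3.0000 ✗
  (4.5, 2.5, 165°): beam 1 = 2.5882 ≠ 3.0000 ✗
  (5.5, 3.5, 345°): beam 1 = 2.5882 ≠ 3.0000 ✗
  (5.5, 2.5, 345°): beam 1 = 1.5529 ≠ 3.0000 ✗
  …
  (4.5, 1.5, 150°): r_1=3.0000, r_2=1.7321, r_3=0.5774 — all match ✓
Only this pose fits every beam.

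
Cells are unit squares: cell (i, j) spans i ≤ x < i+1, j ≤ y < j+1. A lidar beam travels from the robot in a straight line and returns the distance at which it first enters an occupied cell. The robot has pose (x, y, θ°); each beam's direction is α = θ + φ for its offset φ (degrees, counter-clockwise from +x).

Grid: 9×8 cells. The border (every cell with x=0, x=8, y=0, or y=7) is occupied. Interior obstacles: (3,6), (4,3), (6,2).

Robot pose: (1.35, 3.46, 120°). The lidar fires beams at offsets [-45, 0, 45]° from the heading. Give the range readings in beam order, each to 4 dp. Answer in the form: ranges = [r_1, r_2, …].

ranges = [3.6649, 0.7000, 0.3623]

beam 1: φ=-45°, α=75°
  d=(0.2588,0.9659)  start (1,3)  tX=2.5114 tY=0.5590  stride 1/|dx|=3.8637 1/|dy|=1.0353
    cross y-line → (1,4), t=0.5590
    cross y-line → (1,5), t=1.5943
    cross x-line → (2,5), t=2.5114
    cross y-line → (2,6), t=2.6296
    cross y-line → (2,7), t=3.6649 (wall)
  → r_1 = 3.6649
beam 2: φ=0°, α=120°
  d=(-0.5000,0.8660)  start (1,3)  tX=0.7000 tY=0.6235  stride 1/|dx|=2.0000 1/|dy|=1.1547
    cross y-line → (1,4), t=0.6235
    cross x-line → (0,4), t=0.7000 (wall)
  → r_2 = 0.7000
beam 3: φ=45°, α=165°
  d=(-0.9659,0.2588)  start (1,3)  tX=0.3623 tY=2.0864  stride 1/|dx|=1.0353 1/|dy|=3.8637
    cross x-line → (0,3), t=0.3623 (wall)
  → r_3 = 0.3623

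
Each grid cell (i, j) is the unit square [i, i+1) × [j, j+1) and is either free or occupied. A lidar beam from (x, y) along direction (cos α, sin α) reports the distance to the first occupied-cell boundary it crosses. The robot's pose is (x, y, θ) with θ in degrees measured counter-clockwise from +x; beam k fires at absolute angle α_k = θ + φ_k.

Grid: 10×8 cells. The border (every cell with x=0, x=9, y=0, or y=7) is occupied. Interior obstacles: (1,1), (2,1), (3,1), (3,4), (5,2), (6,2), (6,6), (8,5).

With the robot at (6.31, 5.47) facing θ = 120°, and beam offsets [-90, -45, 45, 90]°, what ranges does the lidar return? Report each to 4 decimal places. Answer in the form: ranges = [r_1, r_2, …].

beam 1: φ=-90°, α=30°
  dir = (cos 30°, sin 30°) = (0.8660, 0.5000); from cell (6,5)
  next x-line at t=0.7967, next y-line at t=1.0600; Δt_x=1.1547, Δt_y=2.0000
    x: enter (7,5) at t=0.7967
    y: enter (7,6) at t=1.0600
    x: enter (8,6) at t=1.9514
    y: enter (8,7) at t=3.0600 ← occupied
  → r_1 = 3.0600
beam 2: φ=-45°, α=75°
  dir = (cos 75°, sin 75°) = (0.2588, 0.9659); from cell (6,5)
  next x-line at t=2.6660, next y-line at t=0.5487; Δt_x=3.8637, Δt_y=1.0353
    y: enter (6,6) at t=0.5487 ← occupied
  → r_2 = 0.5487
beam 3: φ=45°, α=165°
  dir = (cos 165°, sin 165°) = (-0.9659, 0.2588); from cell (6,5)
  next x-line at t=0.3209, next y-line at t=2.0478; Δt_x=1.0353, Δt_y=3.8637
    x: enter (5,5) at t=0.3209
    x: enter (4,5) at t=1.3562
    y: enter (4,6) at t=2.0478
    x: enter (3,6) at t=2.3915
    x: enter (2,6) at t=3.4268
    x: enter (1,6) at t=4.4620
    x: enter (0,6) at t=5.4973 ← occupied
  → r_3 = 5.4973
beam 4: φ=90°, α=210°
  dir = (cos 210°, sin 210°) = (-0.8660, -0.5000); from cell (6,5)
  next x-line at t=0.3580, next y-line at t=0.9400; Δt_x=1.1547, Δt_y=2.0000
    x: enter (5,5) at t=0.3580
    y: enter (5,4) at t=0.9400
    x: enter (4,4) at t=1.5127
    x: enter (3,4) at t=2.6674 ← occupied
  → r_4 = 2.6674

ranges = [3.0600, 0.5487, 5.4973, 2.6674]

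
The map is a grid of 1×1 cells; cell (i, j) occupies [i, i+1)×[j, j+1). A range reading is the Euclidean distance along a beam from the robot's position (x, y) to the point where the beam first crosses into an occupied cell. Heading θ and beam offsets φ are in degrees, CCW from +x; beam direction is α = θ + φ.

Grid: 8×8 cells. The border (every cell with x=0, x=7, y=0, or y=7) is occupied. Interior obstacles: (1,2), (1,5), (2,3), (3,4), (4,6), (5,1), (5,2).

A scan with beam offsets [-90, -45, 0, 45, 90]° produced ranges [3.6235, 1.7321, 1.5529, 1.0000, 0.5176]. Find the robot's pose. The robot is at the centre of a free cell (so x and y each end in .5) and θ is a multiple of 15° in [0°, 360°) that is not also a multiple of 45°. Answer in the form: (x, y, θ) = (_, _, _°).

The pose lattice has 29·16 = 464 candidates. Test each by forward raycasting.
  (1.5, 1.5, 240°): beam 1 = 0.5774 ≠ 3.6235 ✗
  (1.5, 1.5, 300°): beam 1 = 0.5774 ≠ 3.6235 ✗
  (2.5, 6.5, 300°): beam 1 = 1.0000 ≠ 3.6235 ✗
  (5.5, 6.5, 150°): beam 1 = 0.5774 ≠ 3.6235 ✗
  …
  (2.5, 6.5, 345°): r_1=3.6235, r_2=1.7321, r_3=1.5529, r_4=1.0000, r_5=0.5176 — all match ✓
Only this pose fits every beam.

(x, y, θ) = (2.5, 6.5, 345°)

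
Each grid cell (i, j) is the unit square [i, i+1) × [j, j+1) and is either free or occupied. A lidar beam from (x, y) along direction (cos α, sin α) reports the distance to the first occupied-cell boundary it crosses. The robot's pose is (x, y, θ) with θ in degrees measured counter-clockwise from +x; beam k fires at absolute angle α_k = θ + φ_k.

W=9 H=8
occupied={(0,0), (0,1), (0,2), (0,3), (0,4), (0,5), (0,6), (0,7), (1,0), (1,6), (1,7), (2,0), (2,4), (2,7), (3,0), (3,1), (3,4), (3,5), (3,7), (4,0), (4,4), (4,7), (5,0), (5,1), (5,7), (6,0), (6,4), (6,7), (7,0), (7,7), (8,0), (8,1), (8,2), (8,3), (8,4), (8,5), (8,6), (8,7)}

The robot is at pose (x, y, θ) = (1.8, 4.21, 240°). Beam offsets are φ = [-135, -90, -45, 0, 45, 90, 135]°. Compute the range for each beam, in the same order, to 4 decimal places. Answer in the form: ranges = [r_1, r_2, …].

ranges = [1.8531, 0.9238, 0.8282, 1.6000, 3.3232, 0.2309, 0.2071]

beam 1: φ=-135°, α=105°
  d=(-0.2588,0.9659)  start (1,4)  tX=3.0910 tY=0.8179  stride 1/|dx|=3.8637 1/|dy|=1.0353
    cross y-line → (1,5), t=0.8179
    cross y-line → (1,6), t=1.8531 (wall)
  → r_1 = 1.8531
beam 2: φ=-90°, α=150°
  d=(-0.8660,0.5000)  start (1,4)  tX=0.9238 tY=1.5800  stride 1/|dx|=1.1547 1/|dy|=2.0000
    cross x-line → (0,4), t=0.9238 (wall)
  → r_2 = 0.9238
beam 3: φ=-45°, α=195°
  d=(-0.9659,-0.2588)  start (1,4)  tX=0.8282 tY=0.8114  stride 1/|dx|=1.0353 1/|dy|=3.8637
    cross y-line → (1,3), t=0.8114
    cross x-line → (0,3), t=0.8282 (wall)
  → r_3 = 0.8282
beam 4: φ=0°, α=240°
  d=(-0.5000,-0.8660)  start (1,4)  tX=1.6000 tY=0.2425  stride 1/|dx|=2.0000 1/|dy|=1.1547
    cross y-line → (1,3), t=0.2425
    cross y-line → (1,2), t=1.3972
    cross x-line → (0,2), t=1.6000 (wall)
  → r_4 = 1.6000
beam 5: φ=45°, α=285°
  d=(0.2588,-0.9659)  start (1,4)  tX=0.7727 tY=0.2174  stride 1/|dx|=3.8637 1/|dy|=1.0353
    cross y-line → (1,3), t=0.2174
    cross x-line → (2,3), t=0.7727
    cross y-line → (2,2), t=1.2527
    cross y-line → (2,1), t=2.2880
    cross y-line → (2,0), t=3.3232 (wall)
  → r_5 = 3.3232
beam 6: φ=90°, α=330°
  d=(0.8660,-0.5000)  start (1,4)  tX=0.2309 tY=0.4200  stride 1/|dx|=1.1547 1/|dy|=2.0000
    cross x-line → (2,4), t=0.2309 (wall)
  → r_6 = 0.2309
beam 7: φ=135°, α=15°
  d=(0.9659,0.2588)  start (1,4)  tX=0.2071 tY=3.0523  stride 1/|dx|=1.0353 1/|dy|=3.8637
    cross x-line → (2,4), t=0.2071 (wall)
  → r_7 = 0.2071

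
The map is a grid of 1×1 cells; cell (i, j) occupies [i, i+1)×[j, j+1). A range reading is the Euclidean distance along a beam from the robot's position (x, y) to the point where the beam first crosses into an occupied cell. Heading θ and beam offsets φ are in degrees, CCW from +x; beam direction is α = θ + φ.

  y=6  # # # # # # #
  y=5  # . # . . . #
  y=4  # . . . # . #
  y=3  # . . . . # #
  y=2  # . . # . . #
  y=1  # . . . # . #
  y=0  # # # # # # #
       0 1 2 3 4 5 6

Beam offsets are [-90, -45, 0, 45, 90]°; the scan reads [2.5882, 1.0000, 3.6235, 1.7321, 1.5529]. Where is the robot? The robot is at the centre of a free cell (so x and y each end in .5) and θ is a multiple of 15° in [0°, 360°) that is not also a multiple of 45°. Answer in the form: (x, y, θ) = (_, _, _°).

Candidates: 20 free-cell centres × 16 headings = 320 poses. Raycast each; keep the one whose scan matches to 4 dp.
  (5.5, 2.5, 15°): beam 1 = 1.5529 ≠ 2.5882 ✗
  (1.5, 1.5, 165°): beam 1 = 3.6235 ≠ 2.5882 ✗
  (5.5, 4.5, 30°): beam 1 = 0.5774 ≠ 2.5882 ✗
  (5.5, 1.5, 210°): beam 1 = 2.8868 ≠ 2.5882 ✗
  …
  (2.5, 3.5, 345°): r_1=2.5882, r_2=1.0000, r_3=3.6235, r_4=1.7321, r_5=1.5529 — all match ✓
Unique over the lattice → pose = (2.5, 3.5, 345°).

(x, y, θ) = (2.5, 3.5, 345°)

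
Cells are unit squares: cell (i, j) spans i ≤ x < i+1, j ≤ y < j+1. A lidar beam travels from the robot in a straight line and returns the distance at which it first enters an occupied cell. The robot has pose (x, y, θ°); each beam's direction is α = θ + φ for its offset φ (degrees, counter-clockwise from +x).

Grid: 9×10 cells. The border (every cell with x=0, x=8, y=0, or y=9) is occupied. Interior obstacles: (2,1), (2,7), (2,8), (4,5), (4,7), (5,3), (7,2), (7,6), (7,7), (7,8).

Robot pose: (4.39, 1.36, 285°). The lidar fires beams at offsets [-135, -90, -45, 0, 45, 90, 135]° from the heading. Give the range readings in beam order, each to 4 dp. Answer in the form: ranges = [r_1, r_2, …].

beam 1: φ=-135°, α=150°
  cosα=-0.8660 sinα=0.5000 | (4,1) | tMaxX 0.4503 tMaxY 1.2800 | tΔX 1.1547 tΔY 2.0000
    t=0.4503 [x] (3,1)
    t=1.2800 [y] (3,2)
    t=1.6050 [x] (2,2)
    t=2.7597 [x] (1,2)
    t=3.2800 [y] (1,3)
    t=3.9144 [x] (0,3) — stop
  → r_1 = 3.9144
beam 2: φ=-90°, α=195°
  cosα=-0.9659 sinα=-0.2588 | (4,1) | tMaxX 0.4038 tMaxY 1.3909 | tΔX 1.0353 tΔY 3.8637
    t=0.4038 [x] (3,1)
    t=1.3909 [y] (3,0) — stop
  → r_2 = 1.3909
beam 3: φ=-45°, α=240°
  cosα=-0.5000 sinα=-0.8660 | (4,1) | tMaxX 0.7800 tMaxY 0.4157 | tΔX 2.0000 tΔY 1.1547
    t=0.4157 [y] (4,0) — stop
  → r_3 = 0.4157
beam 4: φ=0°, α=285°
  cosα=0.2588 sinα=-0.9659 | (4,1) | tMaxX 2.3569 tMaxY 0.3727 | tΔX 3.8637 tΔY 1.0353
    t=0.3727 [y] (4,0) — stop
  → r_4 = 0.3727
beam 5: φ=45°, α=330°
  cosα=0.8660 sinα=-0.5000 | (4,1) | tMaxX 0.7044 tMaxY 0.7200 | tΔX 1.1547 tΔY 2.0000
    t=0.7044 [x] (5,1)
    t=0.7200 [y] (5,0) — stop
  → r_5 = 0.7200
beam 6: φ=90°, α=15°
  cosα=0.9659 sinα=0.2588 | (4,1) | tMaxX 0.6315 tMaxY 2.4728 | tΔX 1.0353 tΔY 3.8637
    t=0.6315 [x] (5,1)
    t=1.6668 [x] (6,1)
    t=2.4728 [y] (6,2)
    t=2.7021 [x] (7,2) — stop
  → r_6 = 2.7021
beam 7: φ=135°, α=60°
  cosα=0.5000 sinα=0.8660 | (4,1) | tMaxX 1.2200 tMaxY 0.7390 | tΔX 2.0000 tΔY 1.1547
    t=0.7390 [y] (4,2)
    t=1.2200 [x] (5,2)
    t=1.8937 [y] (5,3) — stop
  → r_7 = 1.8937

ranges = [3.9144, 1.3909, 0.4157, 0.3727, 0.7200, 2.7021, 1.8937]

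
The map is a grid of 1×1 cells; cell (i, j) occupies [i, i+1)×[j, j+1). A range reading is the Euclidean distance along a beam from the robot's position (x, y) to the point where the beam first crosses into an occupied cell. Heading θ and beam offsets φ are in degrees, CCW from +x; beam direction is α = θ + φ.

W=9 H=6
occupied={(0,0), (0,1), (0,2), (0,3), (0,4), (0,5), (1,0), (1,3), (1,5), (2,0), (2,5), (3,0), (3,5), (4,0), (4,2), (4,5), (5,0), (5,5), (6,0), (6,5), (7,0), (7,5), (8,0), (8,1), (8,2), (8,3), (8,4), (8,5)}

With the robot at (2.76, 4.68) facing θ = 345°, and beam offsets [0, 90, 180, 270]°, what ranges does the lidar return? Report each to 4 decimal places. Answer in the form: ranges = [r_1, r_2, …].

ranges = [5.4248, 0.3313, 1.2364, 3.8098]

beam 1: φ=0°, α=345°
  d=(0.9659,-0.2588)  start (2,4)  tX=0.2485 tY=2.6273  stride 1/|dx|=1.0353 1/|dy|=3.8637
    cross x-line → (3,4), t=0.2485
    cross x-line → (4,4), t=1.2837
    cross x-line → (5,4), t=2.3190
    cross y-line → (5,3), t=2.6273
    cross x-line → (6,3), t=3.3543
    cross x-line → (7,3), t=4.3896
    cross x-line → (8,3), t=5.4248 (wall)
  → r_1 = 5.4248
beam 2: φ=90°, α=75°
  d=(0.2588,0.9659)  start (2,4)  tX=0.9273 tY=0.3313  stride 1/|dx|=3.8637 1/|dy|=1.0353
    cross y-line → (2,5), t=0.3313 (wall)
  → r_2 = 0.3313
beam 3: φ=180°, α=165°
  d=(-0.9659,0.2588)  start (2,4)  tX=0.7868 tY=1.2364  stride 1/|dx|=1.0353 1/|dy|=3.8637
    cross x-line → (1,4), t=0.7868
    cross y-line → (1,5), t=1.2364 (wall)
  → r_3 = 1.2364
beam 4: φ=270°, α=255°
  d=(-0.2588,-0.9659)  start (2,4)  tX=2.9364 tY=0.7040  stride 1/|dx|=3.8637 1/|dy|=1.0353
    cross y-line → (2,3), t=0.7040
    cross y-line → (2,2), t=1.7393
    cross y-line → (2,1), t=2.7745
    cross x-line → (1,1), t=2.9364
    cross y-line → (1,0), t=3.8098 (wall)
  → r_4 = 3.8098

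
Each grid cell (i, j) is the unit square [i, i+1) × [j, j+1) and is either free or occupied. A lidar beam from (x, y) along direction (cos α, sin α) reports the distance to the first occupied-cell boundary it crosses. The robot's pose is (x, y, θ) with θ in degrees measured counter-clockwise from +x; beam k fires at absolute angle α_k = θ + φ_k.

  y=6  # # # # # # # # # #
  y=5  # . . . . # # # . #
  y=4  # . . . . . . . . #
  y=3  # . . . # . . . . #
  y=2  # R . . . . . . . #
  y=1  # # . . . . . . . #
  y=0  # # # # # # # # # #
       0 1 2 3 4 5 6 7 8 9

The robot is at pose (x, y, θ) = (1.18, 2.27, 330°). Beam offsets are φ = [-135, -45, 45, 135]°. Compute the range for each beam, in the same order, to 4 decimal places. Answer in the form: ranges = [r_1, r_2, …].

beam 1: φ=-135°, α=195°
  cosα=-0.9659 sinα=-0.2588 | (1,2) | tMaxX 0.1863 tMaxY 1.0432 | tΔX 1.0353 tΔY 3.8637
    t=0.1863 [x] (0,2) — stop
  → r_1 = 0.1863
beam 2: φ=-45°, α=285°
  cosα=0.2588 sinα=-0.9659 | (1,2) | tMaxX 3.1682 tMaxY 0.2795 | tΔX 3.8637 tΔY 1.0353
    t=0.2795 [y] (1,1) — stop
  → r_2 = 0.2795
beam 3: φ=45°, α=15°
  cosα=0.9659 sinα=0.2588 | (1,2) | tMaxX 0.8489 tMaxY 2.8205 | tΔX 1.0353 tΔY 3.8637
    t=0.8489 [x] (2,2)
    t=1.8842 [x] (3,2)
    t=2.8205 [y] (3,3)
    t=2.9195 [x] (4,3) — stop
  → r_3 = 2.9195
beam 4: φ=135°, α=105°
  cosα=-0.2588 sinα=0.9659 | (1,2) | tMaxX 0.6955 tMaxY 0.7558 | tΔX 3.8637 tΔY 1.0353
    t=0.6955 [x] (0,2) — stop
  → r_4 = 0.6955

ranges = [0.1863, 0.2795, 2.9195, 0.6955]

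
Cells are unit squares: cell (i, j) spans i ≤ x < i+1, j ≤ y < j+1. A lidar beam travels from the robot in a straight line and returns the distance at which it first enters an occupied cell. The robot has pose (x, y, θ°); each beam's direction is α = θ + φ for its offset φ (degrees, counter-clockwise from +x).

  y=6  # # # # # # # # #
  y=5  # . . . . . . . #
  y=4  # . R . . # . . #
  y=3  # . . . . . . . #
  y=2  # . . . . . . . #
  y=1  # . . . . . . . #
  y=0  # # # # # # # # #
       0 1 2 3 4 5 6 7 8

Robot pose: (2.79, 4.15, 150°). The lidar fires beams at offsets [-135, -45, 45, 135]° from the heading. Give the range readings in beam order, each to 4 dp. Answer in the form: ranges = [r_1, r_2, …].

ranges = [2.2880, 1.9153, 1.8531, 3.2611]

beam 1: φ=-135°, α=15°
  cosα=0.9659 sinα=0.2588 | (2,4) | tMaxX 0.2174 tMaxY 3.2841 | tΔX 1.0353 tΔY 3.8637
    t=0.2174 [x] (3,4)
    t=1.2527 [x] (4,4)
    t=2.2880 [x] (5,4) — stop
  → r_1 = 2.2880
beam 2: φ=-45°, α=105°
  cosα=-0.2588 sinα=0.9659 | (2,4) | tMaxX 3.0523 tMaxY 0.8800 | tΔX 3.8637 tΔY 1.0353
    t=0.8800 [y] (2,5)
    t=1.9153 [y] (2,6) — stop
  → r_2 = 1.9153
beam 3: φ=45°, α=195°
  cosα=-0.9659 sinα=-0.2588 | (2,4) | tMaxX 0.8179 tMaxY 0.5796 | tΔX 1.0353 tΔY 3.8637
    t=0.5796 [y] (2,3)
    t=0.8179 [x] (1,3)
    t=1.8531 [x] (0,3) — stop
  → r_3 = 1.8531
beam 4: φ=135°, α=285°
  cosα=0.2588 sinα=-0.9659 | (2,4) | tMaxX 0.8114 tMaxY 0.1553 | tΔX 3.8637 tΔY 1.0353
    t=0.1553 [y] (2,3)
    t=0.8114 [x] (3,3)
    t=1.1906 [y] (3,2)
    t=2.2258 [y] (3,1)
    t=3.2611 [y] (3,0) — stop
  → r_4 = 3.2611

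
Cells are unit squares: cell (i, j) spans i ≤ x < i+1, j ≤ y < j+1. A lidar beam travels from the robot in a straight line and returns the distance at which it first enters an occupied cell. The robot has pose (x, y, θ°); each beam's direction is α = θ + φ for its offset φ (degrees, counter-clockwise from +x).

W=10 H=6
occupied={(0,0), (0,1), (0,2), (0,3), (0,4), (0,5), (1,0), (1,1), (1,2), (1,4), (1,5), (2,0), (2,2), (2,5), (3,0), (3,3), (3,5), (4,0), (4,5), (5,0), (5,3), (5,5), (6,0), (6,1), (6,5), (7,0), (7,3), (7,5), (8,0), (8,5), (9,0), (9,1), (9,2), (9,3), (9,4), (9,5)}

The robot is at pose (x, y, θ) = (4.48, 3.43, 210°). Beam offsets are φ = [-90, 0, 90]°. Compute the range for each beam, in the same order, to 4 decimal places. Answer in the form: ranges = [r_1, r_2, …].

ranges = [1.8129, 0.5543, 2.8059]

beam 1: φ=-90°, α=120°
  direction (-0.5000, 0.8660); cell (4,3); t to first gridline: x 0.9600, y 0.6582 (then +2.0000 / +1.1547)
    (4,4) via y @ 0.6582
    (3,4) via x @ 0.9600
    (3,5) via y @ 1.8129  # hit
  → r_1 = 1.8129
beam 2: φ=0°, α=210°
  direction (-0.8660, -0.5000); cell (4,3); t to first gridline: x 0.5543, y 0.8600 (then +1.1547 / +2.0000)
    (3,3) via x @ 0.5543  # hit
  → r_2 = 0.5543
beam 3: φ=90°, α=300°
  direction (0.5000, -0.8660); cell (4,3); t to first gridline: x 1.0400, y 0.4965 (then +2.0000 / +1.1547)
    (4,2) via y @ 0.4965
    (5,2) via x @ 1.0400
    (5,1) via y @ 1.6512
    (5,0) via y @ 2.8059  # hit
  → r_3 = 2.8059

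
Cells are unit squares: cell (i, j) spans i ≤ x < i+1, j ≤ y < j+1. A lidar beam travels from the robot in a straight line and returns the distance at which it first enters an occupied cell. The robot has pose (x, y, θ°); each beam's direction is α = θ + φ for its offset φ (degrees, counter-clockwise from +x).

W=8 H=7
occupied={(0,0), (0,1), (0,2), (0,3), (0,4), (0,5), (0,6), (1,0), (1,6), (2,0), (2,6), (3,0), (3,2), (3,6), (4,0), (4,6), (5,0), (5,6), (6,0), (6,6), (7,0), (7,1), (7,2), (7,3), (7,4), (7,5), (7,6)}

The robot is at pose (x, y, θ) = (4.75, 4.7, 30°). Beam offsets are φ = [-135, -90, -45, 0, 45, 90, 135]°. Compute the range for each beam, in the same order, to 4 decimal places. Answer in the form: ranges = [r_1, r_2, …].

beam 1: φ=-135°, α=255°
  cosα=-0.2588 sinα=-0.9659 | (4,4) | tMaxX 2.8978 tMaxY 0.7247 | tΔX 3.8637 tΔY 1.0353
    t=0.7247 [y] (4,3)
    t=1.7600 [y] (4,2)
    t=2.7952 [y] (4,1)
    t=2.8978 [x] (3,1)
    t=3.8305 [y] (3,0) — stop
  → r_1 = 3.8305
beam 2: φ=-90°, α=300°
  cosα=0.5000 sinα=-0.8660 | (4,4) | tMaxX 0.5000 tMaxY 0.8083 | tΔX 2.0000 tΔY 1.1547
    t=0.5000 [x] (5,4)
    t=0.8083 [y] (5,3)
    t=1.9630 [y] (5,2)
    t=2.5000 [x] (6,2)
    t=3.1177 [y] (6,1)
    t=4.2724 [y] (6,0) — stop
  → r_2 = 4.2724
beam 3: φ=-45°, α=345°
  cosα=0.9659 sinα=-0.2588 | (4,4) | tMaxX 0.2588 tMaxY 2.7046 | tΔX 1.0353 tΔY 3.8637
    t=0.2588 [x] (5,4)
    t=1.2941 [x] (6,4)
    t=2.3294 [x] (7,4) — stop
  → r_3 = 2.3294
beam 4: φ=0°, α=30°
  cosα=0.8660 sinα=0.5000 | (4,4) | tMaxX 0.2887 tMaxY 0.6000 | tΔX 1.1547 tΔY 2.0000
    t=0.2887 [x] (5,4)
    t=0.6000 [y] (5,5)
    t=1.4434 [x] (6,5)
    t=2.5981 [x] (7,5) — stop
  → r_4 = 2.5981
beam 5: φ=45°, α=75°
  cosα=0.2588 sinα=0.9659 | (4,4) | tMaxX 0.9659 tMaxY 0.3106 | tΔX 3.8637 tΔY 1.0353
    t=0.3106 [y] (4,5)
    t=0.9659 [x] (5,5)
    t=1.3459 [y] (5,6) — stop
  → r_5 = 1.3459
beam 6: φ=90°, α=120°
  cosα=-0.5000 sinα=0.8660 | (4,4) | tMaxX 1.5000 tMaxY 0.3464 | tΔX 2.0000 tΔY 1.1547
    t=0.3464 [y] (4,5)
    t=1.5000 [x] (3,5)
    t=1.5011 [y] (3,6) — stop
  → r_6 = 1.5011
beam 7: φ=135°, α=165°
  cosα=-0.9659 sinα=0.2588 | (4,4) | tMaxX 0.7765 tMaxY 1.1591 | tΔX 1.0353 tΔY 3.8637
    t=0.7765 [x] (3,4)
    t=1.1591 [y] (3,5)
    t=1.8117 [x] (2,5)
    t=2.8470 [x] (1,5)
    t=3.8823 [x] (0,5) — stop
  → r_7 = 3.8823

ranges = [3.8305, 4.2724, 2.3294, 2.5981, 1.3459, 1.5011, 3.8823]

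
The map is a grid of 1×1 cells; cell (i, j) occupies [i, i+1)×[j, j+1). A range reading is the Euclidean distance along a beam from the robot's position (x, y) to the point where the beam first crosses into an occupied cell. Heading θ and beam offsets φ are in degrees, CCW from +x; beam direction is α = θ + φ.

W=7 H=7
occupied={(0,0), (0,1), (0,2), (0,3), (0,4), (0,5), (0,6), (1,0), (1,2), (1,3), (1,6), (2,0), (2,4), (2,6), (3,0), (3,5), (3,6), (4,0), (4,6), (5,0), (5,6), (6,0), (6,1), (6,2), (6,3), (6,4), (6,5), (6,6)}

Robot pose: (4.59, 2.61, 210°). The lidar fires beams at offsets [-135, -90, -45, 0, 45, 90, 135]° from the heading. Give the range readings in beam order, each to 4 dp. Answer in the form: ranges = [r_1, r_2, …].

ranges = [3.5096, 2.7597, 2.6814, 3.2200, 1.6668, 1.8591, 1.4597]

beam 1: φ=-135°, α=75°
  dir = (cos 75°, sin 75°) = (0.2588, 0.9659); from cell (4,2)
  next x-line at t=1.5841, next y-line at t=0.4038; Δt_x=3.8637, Δt_y=1.0353
    y: enter (4,3) at t=0.4038
    y: enter (4,4) at t=1.4390
    x: enter (5,4) at t=1.5841
    y: enter (5,5) at t=2.4743
    y: enter (5,6) at t=3.5096 ← occupied
  → r_1 = 3.5096
beam 2: φ=-90°, α=120°
  dir = (cos 120°, sin 120°) = (-0.5000, 0.8660); from cell (4,2)
  next x-line at t=1.1800, next y-line at t=0.4503; Δt_x=2.0000, Δt_y=1.1547
    y: enter (4,3) at t=0.4503
    x: enter (3,3) at t=1.1800
    y: enter (3,4) at t=1.6050
    y: enter (3,5) at t=2.7597 ← occupied
  → r_2 = 2.7597
beam 3: φ=-45°, α=165°
  dir = (cos 165°, sin 165°) = (-0.9659, 0.2588); from cell (4,2)
  next x-line at t=0.6108, next y-line at t=1.5068; Δt_x=1.0353, Δt_y=3.8637
    x: enter (3,2) at t=0.6108
    y: enter (3,3) at t=1.5068
    x: enter (2,3) at t=1.6461
    x: enter (1,3) at t=2.6814 ← occupied
  → r_3 = 2.6814
beam 4: φ=0°, α=210°
  dir = (cos 210°, sin 210°) = (-0.8660, -0.5000); from cell (4,2)
  next x-line at t=0.6813, next y-line at t=1.2200; Δt_x=1.1547, Δt_y=2.0000
    x: enter (3,2) at t=0.6813
    y: enter (3,1) at t=1.2200
    x: enter (2,1) at t=1.8360
    x: enter (1,1) at t=2.9907
    y: enter (1,0) at t=3.2200 ← occupied
  → r_4 = 3.2200
beam 5: φ=45°, α=255°
  dir = (cos 255°, sin 255°) = (-0.2588, -0.9659); from cell (4,2)
  next x-line at t=2.2796, next y-line at t=0.6315; Δt_x=3.8637, Δt_y=1.0353
    y: enter (4,1) at t=0.6315
    y: enter (4,0) at t=1.6668 ← occupied
  → r_5 = 1.6668
beam 6: φ=90°, α=300°
  dir = (cos 300°, sin 300°) = (0.5000, -0.8660); from cell (4,2)
  next x-line at t=0.8200, next y-line at t=0.7044; Δt_x=2.0000, Δt_y=1.1547
    y: enter (4,1) at t=0.7044
    x: enter (5,1) at t=0.8200
    y: enter (5,0) at t=1.8591 ← occupied
  → r_6 = 1.8591
beam 7: φ=135°, α=345°
  dir = (cos 345°, sin 345°) = (0.9659, -0.2588); from cell (4,2)
  next x-line at t=0.4245, next y-line at t=2.3569; Δt_x=1.0353, Δt_y=3.8637
    x: enter (5,2) at t=0.4245
    x: enter (6,2) at t=1.4597 ← occupied
  → r_7 = 1.4597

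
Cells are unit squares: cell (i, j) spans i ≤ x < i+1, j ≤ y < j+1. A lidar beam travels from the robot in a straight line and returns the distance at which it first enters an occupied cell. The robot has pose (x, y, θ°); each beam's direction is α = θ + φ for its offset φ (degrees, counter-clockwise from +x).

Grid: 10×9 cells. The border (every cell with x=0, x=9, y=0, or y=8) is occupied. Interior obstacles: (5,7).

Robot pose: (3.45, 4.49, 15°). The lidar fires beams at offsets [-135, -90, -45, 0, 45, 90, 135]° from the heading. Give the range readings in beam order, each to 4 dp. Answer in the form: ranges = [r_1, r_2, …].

ranges = [4.0299, 3.6131, 6.4086, 5.7458, 3.1000, 3.6338, 2.8290]

beam 1: φ=-135°, α=240°
  dir = (cos 240°, sin 240°) = (-0.5000, -0.8660); from cell (3,4)
  next x-line at t=0.9000, next y-line at t=0.5658; Δt_x=2.0000, Δt_y=1.1547
    y: enter (3,3) at t=0.5658
    x: enter (2,3) at t=0.9000
    y: enter (2,2) at t=1.7205
    y: enter (2,1) at t=2.8752
    x: enter (1,1) at t=2.9000
    y: enter (1,0) at t=4.0299 ← occupied
  → r_1 = 4.0299
beam 2: φ=-90°, α=285°
  dir = (cos 285°, sin 285°) = (0.2588, -0.9659); from cell (3,4)
  next x-line at t=2.1250, next y-line at t=0.5073; Δt_x=3.8637, Δt_y=1.0353
    y: enter (3,3) at t=0.5073
    y: enter (3,2) at t=1.5426
    x: enter (4,2) at t=2.1250
    y: enter (4,1) at t=2.5778
    y: enter (4,0) at t=3.6131 ← occupied
  → r_2 = 3.6131
beam 3: φ=-45°, α=330°
  dir = (cos 330°, sin 330°) = (0.8660, -0.5000); from cell (3,4)
  next x-line at t=0.6351, next y-line at t=0.9800; Δt_x=1.1547, Δt_y=2.0000
    x: enter (4,4) at t=0.6351
    y: enter (4,3) at t=0.9800
    x: enter (5,3) at t=1.7898
    x: enter (6,3) at t=2.9445
    y: enter (6,2) at t=2.9800
    x: enter (7,2) at t=4.0992
    y: enter (7,1) at t=4.9800
    x: enter (8,1) at t=5.2539
    x: enter (9,1) at t=6.4086 ← occupied
  → r_3 = 6.4086
beam 4: φ=0°, α=15°
  dir = (cos 15°, sin 15°) = (0.9659, 0.2588); from cell (3,4)
  next x-line at t=0.5694, next y-line at t=1.9705; Δt_x=1.0353, Δt_y=3.8637
    x: enter (4,4) at t=0.5694
    x: enter (5,4) at t=1.6047
    y: enter (5,5) at t=1.9705
    x: enter (6,5) at t=2.6400
    x: enter (7,5) at t=3.6752
    x: enter (8,5) at t=4.7105
    x: enter (9,5) at t=5.7458 ← occupied
  → r_4 = 5.7458
beam 5: φ=45°, α=60°
  dir = (cos 60°, sin 60°) = (0.5000, 0.8660); from cell (3,4)
  next x-line at t=1.1000, next y-line at t=0.5889; Δt_x=2.0000, Δt_y=1.1547
    y: enter (3,5) at t=0.5889
    x: enter (4,5) at t=1.1000
    y: enter (4,6) at t=1.7436
    y: enter (4,7) at t=2.8983
    x: enter (5,7) at t=3.1000 ← occupied
  → r_5 = 3.1000
beam 6: φ=90°, α=105°
  dir = (cos 105°, sin 105°) = (-0.2588, 0.9659); from cell (3,4)
  next x-line at t=1.7387, next y-line at t=0.5280; Δt_x=3.8637, Δt_y=1.0353
    y: enter (3,5) at t=0.5280
    y: enter (3,6) at t=1.5633
    x: enter (2,6) at t=1.7387
    y: enter (2,7) at t=2.5985
    y: enter (2,8) at t=3.6338 ← occupied
  → r_6 = 3.6338
beam 7: φ=135°, α=150°
  dir = (cos 150°, sin 150°) = (-0.8660, 0.5000); from cell (3,4)
  next x-line at t=0.5196, next y-line at t=1.0200; Δt_x=1.1547, Δt_y=2.0000
    x: enter (2,4) at t=0.5196
    y: enter (2,5) at t=1.0200
    x: enter (1,5) at t=1.6743
    x: enter (0,5) at t=2.8290 ← occupied
  → r_7 = 2.8290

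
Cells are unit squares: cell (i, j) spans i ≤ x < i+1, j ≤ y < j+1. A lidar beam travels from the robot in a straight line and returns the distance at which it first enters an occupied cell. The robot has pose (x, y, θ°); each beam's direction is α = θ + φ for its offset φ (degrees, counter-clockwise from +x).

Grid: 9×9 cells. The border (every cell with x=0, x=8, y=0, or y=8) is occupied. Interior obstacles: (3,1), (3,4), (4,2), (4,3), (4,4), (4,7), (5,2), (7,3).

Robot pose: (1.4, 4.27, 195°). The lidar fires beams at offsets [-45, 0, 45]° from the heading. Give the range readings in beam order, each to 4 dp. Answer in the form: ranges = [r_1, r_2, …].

beam 1: φ=-45°, α=150°
  d=(-0.8660,0.5000)  start (1,4)  tX=0.4619 tY=1.4600  stride 1/|dx|=1.1547 1/|dy|=2.0000
    cross x-line → (0,4), t=0.4619 (wall)
  → r_1 = 0.4619
beam 2: φ=0°, α=195°
  d=(-0.9659,-0.2588)  start (1,4)  tX=0.4141 tY=1.0432  stride 1/|dx|=1.0353 1/|dy|=3.8637
    cross x-line → (0,4), t=0.4141 (wall)
  → r_2 = 0.4141
beam 3: φ=45°, α=240°
  d=(-0.5000,-0.8660)  start (1,4)  tX=0.8000 tY=0.3118  stride 1/|dx|=2.0000 1/|dy|=1.1547
    cross y-line → (1,3), t=0.3118
    cross x-line → (0,3), t=0.8000 (wall)
  → r_3 = 0.8000

ranges = [0.4619, 0.4141, 0.8000]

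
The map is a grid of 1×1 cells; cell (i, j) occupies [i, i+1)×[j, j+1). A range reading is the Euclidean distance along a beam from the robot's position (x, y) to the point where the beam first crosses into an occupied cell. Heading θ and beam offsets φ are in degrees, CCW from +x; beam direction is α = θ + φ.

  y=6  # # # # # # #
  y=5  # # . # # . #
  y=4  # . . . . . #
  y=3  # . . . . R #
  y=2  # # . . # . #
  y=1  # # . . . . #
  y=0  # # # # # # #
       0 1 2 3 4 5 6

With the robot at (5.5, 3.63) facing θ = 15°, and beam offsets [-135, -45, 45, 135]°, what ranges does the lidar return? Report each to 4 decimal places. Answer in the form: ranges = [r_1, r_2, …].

beam 1: φ=-135°, α=240°
  d=(-0.5000,-0.8660)  start (5,3)  tX=1.0000 tY=0.7275  stride 1/|dx|=2.0000 1/|dy|=1.1547
    cross y-line → (5,2), t=0.7275
    cross x-line → (4,2), t=1.0000 (wall)
  → r_1 = 1.0000
beam 2: φ=-45°, α=330°
  d=(0.8660,-0.5000)  start (5,3)  tX=0.5774 tY=1.2600  stride 1/|dx|=1.1547 1/|dy|=2.0000
    cross x-line → (6,3), t=0.5774 (wall)
  → r_2 = 0.5774
beam 3: φ=45°, α=60°
  d=(0.5000,0.8660)  start (5,3)  tX=1.0000 tY=0.4272  stride 1/|dx|=2.0000 1/|dy|=1.1547
    cross y-line → (5,4), t=0.4272
    cross x-line → (6,4), t=1.0000 (wall)
  → r_3 = 1.0000
beam 4: φ=135°, α=150°
  d=(-0.8660,0.5000)  start (5,3)  tX=0.5774 tY=0.7400  stride 1/|dx|=1.1547 1/|dy|=2.0000
    cross x-line → (4,3), t=0.5774
    cross y-line → (4,4), t=0.7400
    cross x-line → (3,4), t=1.7321
    cross y-line → (3,5), t=2.7400 (wall)
  → r_4 = 2.7400

ranges = [1.0000, 0.5774, 1.0000, 2.7400]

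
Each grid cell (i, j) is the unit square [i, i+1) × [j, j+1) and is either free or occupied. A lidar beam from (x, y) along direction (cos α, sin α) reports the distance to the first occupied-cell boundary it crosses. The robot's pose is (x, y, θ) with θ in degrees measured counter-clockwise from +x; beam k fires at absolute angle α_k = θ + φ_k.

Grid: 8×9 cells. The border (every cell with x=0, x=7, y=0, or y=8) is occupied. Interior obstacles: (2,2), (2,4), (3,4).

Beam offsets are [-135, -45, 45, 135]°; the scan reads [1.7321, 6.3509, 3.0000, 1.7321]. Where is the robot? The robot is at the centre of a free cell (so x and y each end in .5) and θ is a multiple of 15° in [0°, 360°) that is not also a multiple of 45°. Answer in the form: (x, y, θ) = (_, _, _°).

(x, y, θ) = (5.5, 2.5, 165°)

Candidates: 39 free-cell centres × 16 headings = 624 poses. Raycast each; keep the one whose scan matches to 4 dp.
  (1.5, 2.5, 15°): beam 1 = 1.0000 ≠ 1.7321 ✗
  (6.5, 2.5, 300°): beam 1 = 5.6940 ≠ 1.7321 ✗
  (4.5, 6.5, 105°): beam 1 = 2.8868 ≠ 1.7321 ✗
  (5.5, 3.5, 330°): beam 1 = 2.5882 ≠ 1.7321 ✗
  (6.5, 1.5, 15°): beam 1 = 0.5774 ≠ 1.7321 ✗
  …
  (5.5, 2.5, 165°): r_1=1.7321, r_2=6.3509, r_3=3.0000, r_4=1.7321 — all match ✓
No second candidate reproduces the full scan.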